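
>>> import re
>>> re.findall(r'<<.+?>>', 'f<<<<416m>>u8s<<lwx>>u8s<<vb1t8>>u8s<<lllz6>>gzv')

['<<<<416m>>', '<<lwx>>', '<<vb1t8>>', '<<lllz6>>']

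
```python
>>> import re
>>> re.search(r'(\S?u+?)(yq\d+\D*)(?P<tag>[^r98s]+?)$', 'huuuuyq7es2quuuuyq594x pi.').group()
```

This matches optionally a non-whitespace character, then one or more of the literal 'u' (lazy) (captured); then the literal 'yq', then one or more of a digit, then zero or more of a non-digit (captured); then one or more of any character except [r98s] (lazy) (captured as 'tag'); then anchored at the end.
`re.search` tries every starting position until one works.
The match spans [11:26] → 'quuuuyq594x pi.'.
Captured: group 1 = 'quuuu', group 2 = 'yq594x pi', group 3 = '.'.

'quuuuyq594x pi.'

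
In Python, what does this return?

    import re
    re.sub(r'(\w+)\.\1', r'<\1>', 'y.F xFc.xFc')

The backreference `\1` re-matches whatever the first group consumed, character for character.
Matches: at [4:11] → 'xFc.xFc'.
The replacement refers to a captured group, so each match is rewritten using its own captured text.

'y.F <xFc>'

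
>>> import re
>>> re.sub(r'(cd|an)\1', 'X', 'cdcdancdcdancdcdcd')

The backreference `\1` re-matches whatever the first group consumed, character for character.
Matches: at [0:4] → 'cdcd'; at [6:10] → 'cdcd'; at [12:16] → 'cdcd'.
`sub` substitutes 'X' at each match site.

'XanXanXcd'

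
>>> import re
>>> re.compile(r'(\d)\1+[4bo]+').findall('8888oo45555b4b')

A backreference is literal: `\1` must see the identical characters the first group matched.
One capturing group, so `findall` returns just the captured substring from each match — 2 in all.

['8', '5']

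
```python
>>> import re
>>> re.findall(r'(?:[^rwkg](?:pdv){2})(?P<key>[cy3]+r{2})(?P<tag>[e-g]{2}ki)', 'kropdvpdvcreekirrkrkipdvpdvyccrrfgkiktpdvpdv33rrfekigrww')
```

This matches any character except [rwkg], then the literal 'pdv' repeated 2 times (non-capturing group); then one or more of one of [cy3], then exactly 2 of the literal 'r' (captured as 'key'); then exactly 2 of a character in [e-g], then the literal 'ki' (captured as 'tag').
Multiple groups make `findall` return tuples — one 2-tuple for each match.

[('yccrr', 'fgki'), ('33rr', 'feki')]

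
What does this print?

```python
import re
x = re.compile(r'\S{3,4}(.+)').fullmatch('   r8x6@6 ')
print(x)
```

None

Pattern: 3 to 4 of a non-whitespace character; then one or more of any character (captured).
For `fullmatch`, every character of the input must be accounted for by the pattern.
Here the string isn't matched end-to-end, so the call returns None.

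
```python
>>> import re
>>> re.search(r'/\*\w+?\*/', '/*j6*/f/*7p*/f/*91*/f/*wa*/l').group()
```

'/*j6*/'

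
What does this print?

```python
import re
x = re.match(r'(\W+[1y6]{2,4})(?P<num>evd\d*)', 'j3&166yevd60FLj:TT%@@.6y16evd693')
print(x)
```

None

`re.match` won't scan ahead — the pattern has to work from the very first character.
Here the pattern fails at index 0, so the call returns None.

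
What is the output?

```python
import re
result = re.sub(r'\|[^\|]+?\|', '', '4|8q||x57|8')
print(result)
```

Every occurrence is swapped for ''.

48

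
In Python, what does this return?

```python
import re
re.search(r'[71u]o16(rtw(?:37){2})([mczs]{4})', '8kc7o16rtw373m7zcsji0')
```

Here nothing in the string fits, so the call returns None.

None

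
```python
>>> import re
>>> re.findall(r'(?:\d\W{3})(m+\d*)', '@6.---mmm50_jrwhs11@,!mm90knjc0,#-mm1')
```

['mm90', 'mm1']

This matches a digit, then exactly 3 of a non-word character (non-capturing group); then one or more of the literal 'm', then zero or more of a digit (captured).
Scanning left to right: at [18:26] match '1@,!mm90', group 1 = 'mm90'; at [30:37] match '0,#-mm1', group 1 = 'mm1'.
Because there's exactly one group, `findall` drops the full match and keeps group 1 from each hit.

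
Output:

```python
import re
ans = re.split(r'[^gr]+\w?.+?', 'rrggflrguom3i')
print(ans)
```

Pattern: one or more of any character except [gr]; then optionally a word character, then one or more of any character (lazy).
Each match becomes a cut point; 3 segments remain.

['rrgg', '', '']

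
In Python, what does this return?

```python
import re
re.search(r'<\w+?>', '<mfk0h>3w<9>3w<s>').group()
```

`re.search` scans for the first position where the pattern succeeds.
The match spans [0:7] → '<mfk0h>'.

'<mfk0h>'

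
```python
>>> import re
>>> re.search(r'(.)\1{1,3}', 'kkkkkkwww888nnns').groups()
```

('k',)

`\1` has to match the exact text group 1 already captured.
`re.search` tries every starting position until one works.
The match spans [0:4] → 'kkkk'.
Captured: group 1 = 'k'.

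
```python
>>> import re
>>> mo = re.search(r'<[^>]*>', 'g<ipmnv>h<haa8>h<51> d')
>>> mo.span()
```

(1, 8)

`re.search` tries every starting position until one works.
The match spans [1:8] → '<ipmnv>'.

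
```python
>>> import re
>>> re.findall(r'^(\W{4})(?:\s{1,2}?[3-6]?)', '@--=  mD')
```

`findall` collects group 1 from the one match (1 total).

['@--=']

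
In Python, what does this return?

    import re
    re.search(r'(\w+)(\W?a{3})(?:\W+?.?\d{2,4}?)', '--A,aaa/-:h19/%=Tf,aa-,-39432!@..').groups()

('A', ',aaa')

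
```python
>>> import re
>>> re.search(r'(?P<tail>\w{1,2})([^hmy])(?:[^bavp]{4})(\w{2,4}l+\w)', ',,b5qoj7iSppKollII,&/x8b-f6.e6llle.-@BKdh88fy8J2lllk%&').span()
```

(3, 17)

This matches 1 to 2 of a word character (captured as 'tail'); then any character except [hmy] (captured); then exactly 4 of any character except [bavp] (non-capturing group); then 2 to 4 of a word character, then one or more of a literal 'l', then a word character (captured).
`search` walks the string left to right and returns the first match it finds.
The match spans [3:17] → '5qoj7iSppKollI'.
Captured: group 1 = '5q', group 2 = 'o', group 3 = 'ppKollI'.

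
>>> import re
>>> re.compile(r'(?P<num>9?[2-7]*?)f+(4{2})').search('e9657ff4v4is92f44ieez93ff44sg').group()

The match spans [12:17] → '92f44'.

'92f44'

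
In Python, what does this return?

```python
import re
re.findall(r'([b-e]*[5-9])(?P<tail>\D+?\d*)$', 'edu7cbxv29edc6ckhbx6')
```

The pattern matches zero or more of a character in [b-e], then a character in [5-9] (captured); then one or more of a non-digit (lazy), then zero or more of a digit (captured as 'tail'); then anchored at the end.
`findall` packs the 2 group values into a tuple for every match.

[('edc6', 'ckhbx6')]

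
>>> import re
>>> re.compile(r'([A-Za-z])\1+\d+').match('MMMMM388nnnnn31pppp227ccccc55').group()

'MMMMM388'

`re.match` only tries the pattern at the start of the string.
The match spans [0:8] → 'MMMMM388'.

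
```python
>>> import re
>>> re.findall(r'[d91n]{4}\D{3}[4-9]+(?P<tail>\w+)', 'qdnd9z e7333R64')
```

One capturing group, so `findall` returns just the captured substring from the one match — 1 in all.

['333R64']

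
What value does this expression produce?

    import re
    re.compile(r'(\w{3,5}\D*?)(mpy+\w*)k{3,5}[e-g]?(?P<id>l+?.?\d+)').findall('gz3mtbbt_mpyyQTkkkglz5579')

[('gz3mtbbt_', 'mpyyQT', 'lz5579')]

This matches 3 to 5 of a word character, then zero or more of a non-digit (lazy) (captured); then the literal 'mp', then one or more of a literal 'y', then zero or more of a word character (captured); then 3 to 5 of a literal 'k', then optionally a character in [e-g]; then one or more of a literal 'l' (lazy), then optionally any character, then one or more of a digit (captured as 'id').
`findall` packs the 3 group values into a tuple for every match.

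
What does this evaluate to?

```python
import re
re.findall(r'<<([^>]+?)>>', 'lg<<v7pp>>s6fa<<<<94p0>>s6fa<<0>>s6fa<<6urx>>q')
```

['v7pp', '<<94p0', '0', '6urx']

Walking the string: at [2:10] match '<<v7pp>>', group 1 = 'v7pp'; at [14:24] match '<<<<94p0>>', group 1 = '<<94p0'; at [28:33] match '<<0>>', group 1 = '0'; at [37:45] match '<<6urx>>', group 1 = '6urx'.
Because there's exactly one group, `findall` drops the full match and keeps group 1 from each hit.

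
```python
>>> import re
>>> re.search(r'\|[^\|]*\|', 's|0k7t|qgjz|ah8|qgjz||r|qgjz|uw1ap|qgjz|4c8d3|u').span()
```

(1, 7)

The match spans [1:7] → '|0k7t|'.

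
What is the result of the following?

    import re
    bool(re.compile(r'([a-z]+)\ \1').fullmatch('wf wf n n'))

False

`\1` has to match the exact text group 1 already captured.
`re.fullmatch` is like wrapping the pattern in `^…$` (in single-line mode).
Here there's no way to consume every character, so the call returns None, and `bool(None)` is False.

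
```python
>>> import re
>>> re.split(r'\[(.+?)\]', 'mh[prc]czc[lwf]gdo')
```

['mh', 'prc', 'czc', 'lwf', 'gdo']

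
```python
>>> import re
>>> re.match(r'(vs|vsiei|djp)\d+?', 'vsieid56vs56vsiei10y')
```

None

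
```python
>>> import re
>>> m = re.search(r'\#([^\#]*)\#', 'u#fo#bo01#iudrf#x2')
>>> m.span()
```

(1, 5)

`re.search` scans for the first position where the pattern succeeds.
The match spans [1:5] → '#fo#'.
Captured: group 1 = 'fo'.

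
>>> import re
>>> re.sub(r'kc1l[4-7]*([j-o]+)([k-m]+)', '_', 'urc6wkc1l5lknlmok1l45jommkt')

Each match is replaced by '_'.

'urc6w_1l45jommkt'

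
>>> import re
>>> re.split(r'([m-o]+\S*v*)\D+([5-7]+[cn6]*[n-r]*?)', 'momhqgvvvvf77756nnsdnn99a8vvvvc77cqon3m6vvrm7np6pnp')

['', 'momhqgvvvvf77756nnsdnn99a8vvvvc77cqon3m6vvrm7n', '6', 'pnp']

Lazy quantifiers expand one character at a time until the remainder of the pattern can match.
Because the pattern has a capturing group, `split` also inserts each captured text between the pieces.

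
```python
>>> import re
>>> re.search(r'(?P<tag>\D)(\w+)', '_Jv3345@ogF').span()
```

(0, 7)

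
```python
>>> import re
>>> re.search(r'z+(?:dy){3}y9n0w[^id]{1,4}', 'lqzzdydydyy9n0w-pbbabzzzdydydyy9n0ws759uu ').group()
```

The match spans [2:19] → 'zzdydydyy9n0w-pbb'.

'zzdydydyy9n0w-pbb'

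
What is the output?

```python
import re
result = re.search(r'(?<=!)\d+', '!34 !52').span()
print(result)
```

Because the assertion is zero-width, the text it checks is not consumed and won't appear in the result.
`search` walks the string left to right and returns the first match it finds.
The match spans [1:3] → '34'.

(1, 3)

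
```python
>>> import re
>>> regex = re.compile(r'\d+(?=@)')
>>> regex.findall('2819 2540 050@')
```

['050']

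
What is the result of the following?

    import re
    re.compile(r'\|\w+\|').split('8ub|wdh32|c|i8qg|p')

Splitting on the pattern gives 3 pieces.

['8ub', 'c', 'p']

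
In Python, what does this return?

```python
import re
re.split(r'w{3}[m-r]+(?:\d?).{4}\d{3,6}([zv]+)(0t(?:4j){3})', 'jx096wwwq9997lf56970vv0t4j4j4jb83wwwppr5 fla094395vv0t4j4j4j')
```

The group in the pattern means `split` returns the separators' captures alongside the pieces.

['jx096wwwq9997lf56970vv0t4j4j4jb83', 'vv', '0t4j4j4j', '']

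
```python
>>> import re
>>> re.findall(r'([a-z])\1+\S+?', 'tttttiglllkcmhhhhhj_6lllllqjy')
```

After group 1 captures some text, `\1` only succeeds where that same text appears again.
One capturing group, so `findall` returns just the captured substring from each match — 4 in all.

['t', 'l', 'h', 'l']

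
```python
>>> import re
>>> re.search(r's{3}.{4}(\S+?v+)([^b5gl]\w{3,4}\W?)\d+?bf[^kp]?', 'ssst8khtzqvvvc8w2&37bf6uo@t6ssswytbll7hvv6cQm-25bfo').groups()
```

('tzqvvv', 'c8w2&')

This matches exactly 3 of a literal 's', then exactly 4 of any character; then one or more of a non-whitespace character (lazy), then one or more of a literal 'v' (captured); then any character except [b5gl], then 3 to 4 of a word character, then optionally a non-word character (captured); then one or more of a digit (lazy); then the literal 'bf', then optionally any character except [kp].
With the lazy modifier that quantifier settles for the fewest repetitions that let the rest of the pattern succeed (the atoms after it are unaffected and can still be greedy).
`search` walks the string left to right and returns the first match it finds.
The match spans [0:23] → 'ssst8khtzqvvvc8w2&37bf6'.
Captured: group 1 = 'tzqvvv', group 2 = 'c8w2&'.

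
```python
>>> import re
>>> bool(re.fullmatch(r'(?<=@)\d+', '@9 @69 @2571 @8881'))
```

False

For `fullmatch`, every character of the input must be accounted for by the pattern.
Here the pattern can't cover the whole string, so the call returns None, and `bool(None)` is False.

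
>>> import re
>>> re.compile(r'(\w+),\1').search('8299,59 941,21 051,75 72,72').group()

'72,72'

The backreference `\1` re-matches whatever the first group consumed, character for character.
`search` walks the string left to right and returns the first match it finds.
The match spans [22:27] → '72,72'.
Captured: group 1 = '72'.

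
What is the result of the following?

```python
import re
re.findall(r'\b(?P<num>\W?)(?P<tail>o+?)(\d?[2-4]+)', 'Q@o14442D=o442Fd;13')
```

[('@', 'o', '14442'), ('=', 'o', '442')]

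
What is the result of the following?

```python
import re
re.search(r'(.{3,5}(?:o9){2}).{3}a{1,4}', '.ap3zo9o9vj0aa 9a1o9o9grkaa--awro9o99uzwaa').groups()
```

('.ap3zo9o9',)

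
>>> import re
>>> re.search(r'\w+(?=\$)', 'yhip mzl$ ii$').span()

(5, 8)

Lookahead/lookbehind check context without consuming it, so the matched span excludes the asserted characters.
`search` walks the string left to right and returns the first match it finds.
The match spans [5:8] → 'mzl'.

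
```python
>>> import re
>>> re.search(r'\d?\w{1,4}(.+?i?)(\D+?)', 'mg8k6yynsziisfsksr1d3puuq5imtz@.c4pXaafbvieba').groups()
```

Pattern: optionally a digit, then 1 to 4 of a word character; then one or more of any character (lazy), then optionally the literal 'i' (captured); then one or more of a non-digit (lazy) (captured).
The `?` after the quantifier makes it lazy — it takes as little as possible before letting the rest of the pattern try.
`re.search` scans for the first position where the pattern succeeds.
The match spans [0:6] → 'mg8k6y'.
Captured: group 1 = '6', group 2 = 'y'.

('6', 'y')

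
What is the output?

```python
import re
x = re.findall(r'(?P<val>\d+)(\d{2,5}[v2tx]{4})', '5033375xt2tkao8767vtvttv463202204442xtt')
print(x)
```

[('50333', '75xt2t'), ('87', '67vtvt'), ('463202204', '442xtt')]

With 2 capturing groups, `findall` returns a 2-tuple per match.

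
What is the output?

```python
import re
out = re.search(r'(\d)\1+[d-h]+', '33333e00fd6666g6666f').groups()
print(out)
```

('3',)

`\1` has to match the exact text group 1 already captured.
`search` walks the string left to right and returns the first match it finds.
The match spans [0:6] → '33333e'.
Captured: group 1 = '3'.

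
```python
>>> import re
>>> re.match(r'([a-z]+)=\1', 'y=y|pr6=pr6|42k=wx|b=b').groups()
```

('y',)

The match spans [0:3] → 'y=y'.
Captured: group 1 = 'y'.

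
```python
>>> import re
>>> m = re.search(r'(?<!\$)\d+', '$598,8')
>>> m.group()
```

'98'

A negative assertion filters positions out without eating any characters.
The match spans [2:4] → '98'.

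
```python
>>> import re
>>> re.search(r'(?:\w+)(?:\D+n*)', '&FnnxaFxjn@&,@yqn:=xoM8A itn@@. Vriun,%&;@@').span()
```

The pattern matches one or more of a word character (non-capturing group); then one or more of a non-digit, then zero or more of the literal 'n' (non-capturing group).
The match spans [1:22] → 'FnnxaFxjn@&,@yqn:=xoM'.

(1, 22)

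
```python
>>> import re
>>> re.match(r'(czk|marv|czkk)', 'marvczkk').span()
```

`match` is anchored at position 0; if the pattern doesn't fit there, it returns None.
The match spans [0:4] → 'marv'.
Captured: group 1 = 'marv'.

(0, 4)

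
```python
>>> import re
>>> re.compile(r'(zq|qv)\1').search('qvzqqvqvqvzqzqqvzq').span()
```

A backreference is literal: `\1` must see the identical characters the first group matched.
`re.search` scans for the first position where the pattern succeeds.
The match spans [4:8] → 'qvqv'.
Captured: group 1 = 'qv'.

(4, 8)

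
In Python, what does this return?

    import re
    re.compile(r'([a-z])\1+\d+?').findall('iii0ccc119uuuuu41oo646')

['i', 'c', 'u', 'o']

After group 1 captures some text, `\1` only succeeds where that same text appears again.
Matches: at [0:4] match 'iii0', group 1 = 'i'; at [4:8] match 'ccc1', group 1 = 'c'; at [10:16] match 'uuuuu4', group 1 = 'u'; at [17:20] match 'oo6', group 1 = 'o'.
Because there's exactly one group, `findall` drops the full match and keeps group 1 from each hit.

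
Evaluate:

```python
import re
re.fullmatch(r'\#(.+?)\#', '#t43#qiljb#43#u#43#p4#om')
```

`re.fullmatch` requires the pattern to consume the entire string.
Here the string isn't matched end-to-end, so the call returns None.

None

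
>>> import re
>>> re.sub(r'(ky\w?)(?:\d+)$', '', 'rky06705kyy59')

'rky06705'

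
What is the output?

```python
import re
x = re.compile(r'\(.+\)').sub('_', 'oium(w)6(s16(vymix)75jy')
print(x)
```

oium_75jy

Matches: at [4:19] → '(w)6(s16(vymix)'.
`sub` substitutes '_' at each match site.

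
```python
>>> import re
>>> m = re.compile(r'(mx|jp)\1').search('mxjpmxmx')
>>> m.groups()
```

('mx',)

The match spans [4:8] → 'mxmx'.
Captured: group 1 = 'mx'.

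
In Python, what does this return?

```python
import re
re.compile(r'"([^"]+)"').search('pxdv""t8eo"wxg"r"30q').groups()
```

`re.search` tries every starting position until one works.
The match spans [5:11] → '"t8eo"'.
Captured: group 1 = 't8eo'.

('t8eo',)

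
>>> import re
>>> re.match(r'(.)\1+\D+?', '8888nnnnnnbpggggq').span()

(0, 5)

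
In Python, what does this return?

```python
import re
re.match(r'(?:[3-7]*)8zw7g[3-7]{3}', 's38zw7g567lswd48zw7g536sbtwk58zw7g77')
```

`re.match` only tries the pattern at the start of the string.
Here position 0 doesn't satisfy it, so the call returns None.

None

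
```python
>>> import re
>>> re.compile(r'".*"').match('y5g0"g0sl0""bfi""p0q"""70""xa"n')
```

With `match`, the pattern is implicitly anchored at the beginning.
Here the pattern fails at index 0, so the call returns None.

None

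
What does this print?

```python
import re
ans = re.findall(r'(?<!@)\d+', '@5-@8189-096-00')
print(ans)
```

['189', '096', '00']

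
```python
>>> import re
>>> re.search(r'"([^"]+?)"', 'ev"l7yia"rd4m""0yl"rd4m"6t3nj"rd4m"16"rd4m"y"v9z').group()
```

The match spans [2:9] → '"l7yia"'.

'"l7yia"'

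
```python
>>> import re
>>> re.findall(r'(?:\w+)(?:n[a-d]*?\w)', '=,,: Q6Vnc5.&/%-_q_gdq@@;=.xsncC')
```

['Q6Vnc', 'xsnc']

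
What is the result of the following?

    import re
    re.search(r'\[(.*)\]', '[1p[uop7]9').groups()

('1p[uop7',)

`re.search` tries every starting position until one works.
The match spans [0:9] → '[1p[uop7]'.
Captured: group 1 = '1p[uop7'.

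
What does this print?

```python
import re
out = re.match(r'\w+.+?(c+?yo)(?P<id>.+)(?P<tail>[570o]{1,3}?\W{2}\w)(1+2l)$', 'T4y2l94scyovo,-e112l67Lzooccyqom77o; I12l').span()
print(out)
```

(0, 41)

With `match`, the pattern is implicitly anchored at the beginning.
The match spans [0:41] → 'T4y2l94scyovo,-e112l67Lzooccyqom77o; I12l'.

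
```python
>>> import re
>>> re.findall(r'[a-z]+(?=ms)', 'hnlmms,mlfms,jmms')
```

['hnlm', 'mlf', 'jm']

Because the assertion is zero-width, the text it checks is not consumed and won't appear in the result.
Since nothing is captured, `findall` lists the 3 matched substrings directly.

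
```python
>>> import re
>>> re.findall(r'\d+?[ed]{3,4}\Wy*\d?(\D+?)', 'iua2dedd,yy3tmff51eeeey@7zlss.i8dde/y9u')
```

Because the quantifier is non-greedy, it stops expanding at the earliest point where the rest of the pattern can succeed.
Because there's exactly one group, `findall` drops the full match and keeps group 1 from each hit.

['t', 'u']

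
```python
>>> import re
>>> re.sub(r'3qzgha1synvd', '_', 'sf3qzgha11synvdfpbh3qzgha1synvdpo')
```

'sf3qzgha11synvdfpbh_po'

`sub` substitutes '_' at each match site.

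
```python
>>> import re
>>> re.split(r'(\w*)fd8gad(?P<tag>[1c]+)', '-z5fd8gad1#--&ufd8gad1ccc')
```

The pattern matches zero or more of a word character (captured); then the literal 'fd8', then the literal 'gad'; then one or more of one of [1c] (captured as 'tag').
Matches to split on: at [1:10] → 'z5fd8gad1'; at [14:25] → 'ufd8gad1ccc'.
The group in the pattern means `split` returns the separators' captures alongside the pieces.

['-', 'z5', '1', '#--&', 'u', '1ccc', '']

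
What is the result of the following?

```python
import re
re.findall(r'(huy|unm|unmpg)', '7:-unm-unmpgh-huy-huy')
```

Alternation tries branches left to right and keeps the first one that lets the overall match succeed at that position.
Scanning left to right: at [3:6] match 'unm', group 1 = 'unm'; at [7:10] match 'unm', group 1 = 'unm'; at [14:17] match 'huy', group 1 = 'huy'; at [18:21] match 'huy', group 1 = 'huy'.
With a single group, `findall` returns only what that group captured — 4 items.

['unm', 'unm', 'huy', 'huy']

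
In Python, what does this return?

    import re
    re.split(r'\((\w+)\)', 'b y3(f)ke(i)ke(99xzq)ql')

With a capturing group present, the delimiter's captured portion is kept in the result list.

['b y3', 'f', 'ke', 'i', 'ke', '99xzq', 'ql']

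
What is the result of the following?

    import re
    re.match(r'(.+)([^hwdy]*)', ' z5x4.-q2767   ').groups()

This matches one or more of any character (captured); then zero or more of any character except [hwdy] (captured).
With `match`, the pattern is implicitly anchored at the beginning.
The match spans [0:15] → ' z5x4.-q2767   '.
Captured: group 1 = ' z5x4.-q2767   ', group 2 = ''.

(' z5x4.-q2767   ', '')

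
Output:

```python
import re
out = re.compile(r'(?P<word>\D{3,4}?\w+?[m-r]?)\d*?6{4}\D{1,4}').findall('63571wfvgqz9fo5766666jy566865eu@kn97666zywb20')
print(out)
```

['wfvgqz9fo']

Because there's exactly one group, `findall` drops the full match and keeps group 1 from the one hit.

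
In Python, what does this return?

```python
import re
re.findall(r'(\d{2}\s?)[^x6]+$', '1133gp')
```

['11']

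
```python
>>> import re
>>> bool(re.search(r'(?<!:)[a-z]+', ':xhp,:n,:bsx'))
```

True

`(?!…)`/`(?<!…)` only lets a position through if the neighbouring text does NOT match; no characters are consumed.
The match spans [2:4] → 'hp'.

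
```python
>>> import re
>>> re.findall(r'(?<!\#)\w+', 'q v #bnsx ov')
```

`(?!…)`/`(?<!…)` only lets a position through if the neighbouring text does NOT match; no characters are consumed.
Scanning left to right: at [0:1] → 'q'; at [2:3] → 'v'; at [6:9] → 'nsx'; at [10:12] → 'ov'.
No capturing groups, so `findall` returns the 4 full match strings.

['q', 'v', 'nsx', 'ov']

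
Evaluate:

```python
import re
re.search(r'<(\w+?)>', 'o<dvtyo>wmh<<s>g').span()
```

(1, 8)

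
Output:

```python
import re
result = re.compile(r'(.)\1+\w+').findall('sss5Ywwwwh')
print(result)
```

`\1` is not a pattern — it's the concrete string captured by group 1, re-applied verbatim.
`findall` collects group 1 from the one match (1 total).

['s']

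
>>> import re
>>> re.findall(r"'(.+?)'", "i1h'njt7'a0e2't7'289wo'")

Matches: at [3:9] match "'njt7'", group 1 = 'njt7'; at [13:17] match "'t7'", group 1 = 't7'.
One capturing group, so `findall` returns just the captured substring from each match — 2 in all.

['njt7', 't7']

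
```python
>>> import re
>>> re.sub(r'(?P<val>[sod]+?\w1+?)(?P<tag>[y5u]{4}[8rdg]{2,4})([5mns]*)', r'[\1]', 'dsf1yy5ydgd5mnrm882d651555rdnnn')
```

Pattern: one or more of one of [sod] (lazy), then a word character, then one or more of the literal '1' (lazy) (captured as 'val'); then exactly 4 of one of [y5u], then 2 to 4 of one of [8rdg] (captured as 'tag'); then zero or more of one of [5mns] (captured).
Matches: at [0:14] → 'dsf1yy5ydgd5mn'.
The replacement refers to a captured group, so each match is rewritten using its own captured text.

'[dsf1]rm882d651555rdnnn'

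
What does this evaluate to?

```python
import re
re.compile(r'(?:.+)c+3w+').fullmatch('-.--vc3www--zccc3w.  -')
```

None

This matches one or more of any character (non-capturing group); then one or more of a literal 'c'; then a literal '3', then one or more of the literal 'w'.
`re.fullmatch` is like wrapping the pattern in `^…$` (in single-line mode).
Here there's no way to consume every character, so the call returns None.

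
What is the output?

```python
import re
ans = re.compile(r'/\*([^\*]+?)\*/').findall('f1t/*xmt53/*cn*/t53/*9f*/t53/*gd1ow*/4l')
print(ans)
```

Walking the string: at [10:16] match '/*cn*/', group 1 = 'cn'; at [19:25] match '/*9f*/', group 1 = '9f'; at [28:37] match '/*gd1ow*/', group 1 = 'gd1ow'.
`findall` collects group 1 from each match (3 total).

['cn', '9f', 'gd1ow']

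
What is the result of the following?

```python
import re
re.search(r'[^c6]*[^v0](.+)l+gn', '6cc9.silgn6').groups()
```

('cc9.si',)

The match spans [0:10] → '6cc9.silgn'.
Captured: group 1 = 'cc9.si'.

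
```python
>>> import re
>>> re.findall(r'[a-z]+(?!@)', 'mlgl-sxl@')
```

`(?!…)`/`(?<!…)` only lets a position through if the neighbouring text does NOT match; no characters are consumed.
Matches: at [0:4] → 'mlgl'; at [5:7] → 'sx'.
With no groups in the pattern, `findall` gives back each whole match — 2 here.

['mlgl', 'sx']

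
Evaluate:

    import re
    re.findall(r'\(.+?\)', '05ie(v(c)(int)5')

With no groups in the pattern, `findall` gives back each whole match — 2 here.

['(v(c)', '(int)']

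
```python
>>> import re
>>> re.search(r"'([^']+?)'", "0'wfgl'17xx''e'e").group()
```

"'wfgl'"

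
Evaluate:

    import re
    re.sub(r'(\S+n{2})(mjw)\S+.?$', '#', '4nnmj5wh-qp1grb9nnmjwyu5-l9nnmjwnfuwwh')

'#'

The pattern matches one or more of a non-whitespace character, then exactly 2 of the literal 'n' (captured); then the literal 'mj', then the literal 'w' (captured); then one or more of a non-whitespace character, then optionally any character; then anchored at the end.
Matches: at [0:38] → '4nnmj5wh-qp1grb9nnmjwyu5-l9nnmjwnfuwwh'.
Each match is replaced by '#'.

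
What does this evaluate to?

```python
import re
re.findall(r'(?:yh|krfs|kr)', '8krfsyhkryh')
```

['krfs', 'yh', 'kr', 'yh']

Alternation tries branches left to right and keeps the first one that lets the overall match succeed at that position.
Matches: at [1:5] → 'krfs'; at [5:7] → 'yh'; at [7:9] → 'kr'; at [9:11] → 'yh'.
Since nothing is captured, `findall` lists the 4 matched substrings directly.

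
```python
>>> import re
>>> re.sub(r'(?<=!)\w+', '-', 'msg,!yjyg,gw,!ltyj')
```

Lookahead/lookbehind check context without consuming it, so the matched span excludes the asserted characters.
Matches: at [5:9] → 'yjyg'; at [14:18] → 'ltyj'.
Every occurrence is swapped for '-'.

'msg,!-,gw,!-'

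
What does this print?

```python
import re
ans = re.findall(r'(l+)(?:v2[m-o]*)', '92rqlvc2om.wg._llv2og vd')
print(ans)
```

['ll']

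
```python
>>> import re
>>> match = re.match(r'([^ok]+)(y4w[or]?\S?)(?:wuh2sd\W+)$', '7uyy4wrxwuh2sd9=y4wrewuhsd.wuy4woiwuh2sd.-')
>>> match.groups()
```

The pattern matches one or more of any character except [ok] (captured); then the literal 'y4w', then optionally one of [or], then optionally a non-whitespace character (captured); then the literal 'wuh', then the literal '2sd', then one or more of a non-word character (non-capturing group); then anchored at the end.
`re.match` only tries the pattern at the start of the string.
The match spans [0:42] → '7uyy4wrxwuh2sd9=y4wrewuhsd.wuy4woiwuh2sd.-'.
Captured: group 1 = '7uyy4wrxwuh2sd9=y4wrewuhsd.wu', group 2 = 'y4woi'.

('7uyy4wrxwuh2sd9=y4wrewuhsd.wu', 'y4woi')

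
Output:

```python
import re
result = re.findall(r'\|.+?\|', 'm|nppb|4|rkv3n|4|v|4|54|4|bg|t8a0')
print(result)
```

['|nppb|', '|rkv3n|', '|v|', '|54|', '|bg|']

Because the quantifier is non-greedy, it stops expanding at the earliest point where the rest of the pattern can succeed.
Scanning left to right: at [1:7] → '|nppb|'; at [8:15] → '|rkv3n|'; at [16:19] → '|v|'; at [20:24] → '|54|'; at [25:29] → '|bg|'.
With no groups in the pattern, `findall` gives back each whole match — 5 here.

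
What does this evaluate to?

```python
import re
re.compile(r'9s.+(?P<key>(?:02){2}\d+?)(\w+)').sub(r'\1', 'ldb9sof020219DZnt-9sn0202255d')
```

'ldb02022'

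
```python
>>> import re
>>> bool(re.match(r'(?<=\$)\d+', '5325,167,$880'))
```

False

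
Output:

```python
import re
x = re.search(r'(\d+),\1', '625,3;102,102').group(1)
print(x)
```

102

The match spans [6:13] → '102,102'.
Captured: group 1 = '102'.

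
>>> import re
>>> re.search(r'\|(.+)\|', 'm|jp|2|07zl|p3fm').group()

'|jp|2|07zl|'

Unlike `match`, `search` isn't anchored — it looks for the pattern anywhere in the string.
The match spans [1:12] → '|jp|2|07zl|'.
Captured: group 1 = 'jp|2|07zl'.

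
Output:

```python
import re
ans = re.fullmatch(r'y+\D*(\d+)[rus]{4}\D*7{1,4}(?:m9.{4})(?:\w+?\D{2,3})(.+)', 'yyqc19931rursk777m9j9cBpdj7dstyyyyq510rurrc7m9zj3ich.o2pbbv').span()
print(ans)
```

(0, 59)

The pattern matches one or more of a literal 'y', then zero or more of a non-digit; then one or more of a digit (captured); then exactly 4 of one of [rus], then zero or more of a non-digit, then 1 to 4 of the literal '7'; then the literal 'm9', then exactly 4 of any character (non-capturing group); then one or more of a word character (lazy), then 2 to 3 of a non-digit (non-capturing group); then one or more of any character (captured).
`re.fullmatch` is like wrapping the pattern in `^…$` (in single-line mode).
The match spans [0:59] → 'yyqc19931rursk777m9j9cBpdj7dstyyyyq510rurrc7m9zj3ich.o2pbbv'.
Captured: group 1 = '19931', group 2 = '7dstyyyyq510rurrc7m9zj3ich.o2pbbv'.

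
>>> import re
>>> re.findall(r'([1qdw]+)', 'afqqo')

['qq']

Because there's exactly one group, `findall` drops the full match and keeps group 1 from the one hit.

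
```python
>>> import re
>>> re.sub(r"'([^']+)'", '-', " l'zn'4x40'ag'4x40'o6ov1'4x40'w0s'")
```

Each match is replaced by '-'.

' l-4x40-4x40-4x40-'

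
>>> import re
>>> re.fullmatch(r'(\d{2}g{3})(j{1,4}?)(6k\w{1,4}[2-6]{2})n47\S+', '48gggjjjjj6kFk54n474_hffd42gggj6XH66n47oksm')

None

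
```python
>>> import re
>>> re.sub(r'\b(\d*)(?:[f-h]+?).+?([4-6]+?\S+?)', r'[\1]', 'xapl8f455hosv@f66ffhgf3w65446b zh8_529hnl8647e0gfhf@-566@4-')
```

'xapl8f455hosv@[]fhgf3w65446b zh8_529hnl8647e0gfhf@-566@4-'

`\1` in the replacement pulls in group 1's text for each match.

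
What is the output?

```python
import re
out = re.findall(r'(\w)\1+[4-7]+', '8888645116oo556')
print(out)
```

['8', '1', 'o']

The backreference `\1` re-matches whatever the first group consumed, character for character.
Because there's exactly one group, `findall` drops the full match and keeps group 1 from each hit.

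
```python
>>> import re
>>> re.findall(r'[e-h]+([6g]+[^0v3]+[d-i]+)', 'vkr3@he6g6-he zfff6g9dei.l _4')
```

With a single group, `findall` returns only what that group captured — 1 item.

['6g6-he zfff6g9dei']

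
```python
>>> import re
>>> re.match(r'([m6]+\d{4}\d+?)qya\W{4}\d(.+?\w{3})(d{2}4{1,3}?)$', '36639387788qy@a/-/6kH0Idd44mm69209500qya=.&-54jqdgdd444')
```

`match` is anchored at position 0; if the pattern doesn't fit there, it returns None.
Here the pattern fails at index 0, so the call returns None.

None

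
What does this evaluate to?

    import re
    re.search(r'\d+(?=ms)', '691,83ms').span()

(4, 6)

Because the assertion is zero-width, the text it checks is not consumed and won't appear in the result.
`re.search` scans for the first position where the pattern succeeds.
The match spans [4:6] → '83'.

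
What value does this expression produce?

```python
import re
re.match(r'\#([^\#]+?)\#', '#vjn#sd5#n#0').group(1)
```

'vjn'

`re.match` only tries the pattern at the start of the string.
The match spans [0:5] → '#vjn#'.
Captured: group 1 = 'vjn'.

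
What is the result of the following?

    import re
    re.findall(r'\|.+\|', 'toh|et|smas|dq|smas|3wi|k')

Matches: at [3:24] → '|et|smas|dq|smas|3wi|'.
No capturing groups, so `findall` returns the 1 full match string.

['|et|smas|dq|smas|3wi|']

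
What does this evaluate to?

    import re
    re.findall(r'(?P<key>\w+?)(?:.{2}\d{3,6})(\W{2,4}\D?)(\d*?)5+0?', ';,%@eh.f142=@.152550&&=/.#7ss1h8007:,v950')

The pattern matches one or more of a word character (lazy) (captured as 'key'); then exactly 2 of any character, then 3 to 6 of a digit (non-capturing group); then 2 to 4 of a non-word character, then optionally a non-digit (captured); then zero or more of a digit (lazy) (captured); then one or more of a literal '5', then optionally the literal '0'.
Scanning left to right: at [4:16] match 'eh.f142=@.15', groups = ('eh', '=@.', '1'); at [26:41] match '7ss1h8007:,v950', groups = ('7ss', ':,v', '9').
Multiple groups make `findall` return tuples — one 3-tuple for each match.

[('eh', '=@.', '1'), ('7ss', ':,v', '9')]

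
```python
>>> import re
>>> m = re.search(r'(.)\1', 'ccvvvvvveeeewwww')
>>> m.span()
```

`\1` is not a pattern — it's the concrete string captured by group 1, re-applied verbatim.
`re.search` tries every starting position until one works.
The match spans [0:2] → 'cc'.
Captured: group 1 = 'c'.

(0, 2)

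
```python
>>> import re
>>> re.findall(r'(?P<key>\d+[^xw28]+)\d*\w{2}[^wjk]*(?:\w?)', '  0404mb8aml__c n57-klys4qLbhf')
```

One capturing group, so `findall` returns just the captured substring from each match — 2 in all.

['0404mb', '4qLb']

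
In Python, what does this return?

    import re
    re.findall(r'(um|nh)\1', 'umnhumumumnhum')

['um']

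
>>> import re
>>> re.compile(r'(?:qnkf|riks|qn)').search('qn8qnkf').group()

`re.search` tries every starting position until one works.
The match spans [0:2] → 'qn'.

'qn'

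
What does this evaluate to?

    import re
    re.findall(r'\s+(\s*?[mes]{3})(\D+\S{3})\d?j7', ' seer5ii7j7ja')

The pattern matches one or more of whitespace; then zero or more of whitespace (lazy), then exactly 3 of one of [mes] (captured); then one or more of a non-digit, then exactly 3 of a non-whitespace character (captured); then optionally a digit, then the literal 'j7'.
Matches: at [0:11] match ' seer5ii7j7', groups = ('see', 'r5ii').
`findall` packs the 2 group values into a tuple for every match.

[('see', 'r5ii')]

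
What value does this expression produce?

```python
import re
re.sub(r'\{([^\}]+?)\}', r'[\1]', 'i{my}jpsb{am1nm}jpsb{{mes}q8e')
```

'i[my]jpsb[am1nm]jpsb[{mes]q8e'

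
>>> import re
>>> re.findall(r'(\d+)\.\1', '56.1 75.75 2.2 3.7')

`\1` is not a pattern — it's the concrete string captured by group 1, re-applied verbatim.
Matches: at [5:10] match '75.75', group 1 = '75'; at [11:14] match '2.2', group 1 = '2'.
Because there's exactly one group, `findall` drops the full match and keeps group 1 from each hit.

['75', '2']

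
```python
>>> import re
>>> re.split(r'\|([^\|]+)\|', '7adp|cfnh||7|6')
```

['7adp', 'cfnh', '', '7', '6']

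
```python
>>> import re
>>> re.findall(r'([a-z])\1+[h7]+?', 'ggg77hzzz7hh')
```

['g', 'z']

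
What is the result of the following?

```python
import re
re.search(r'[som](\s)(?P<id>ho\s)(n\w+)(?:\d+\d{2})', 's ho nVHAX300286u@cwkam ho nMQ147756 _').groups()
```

(' ', 'ho ', 'nVHAX300')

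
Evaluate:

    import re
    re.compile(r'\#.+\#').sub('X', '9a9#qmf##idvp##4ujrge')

'9a9X4ujrge'

Every occurrence is swapped for 'X'.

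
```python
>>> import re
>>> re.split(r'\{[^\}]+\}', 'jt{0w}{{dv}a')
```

The string is cut at each match, leaving 3 pieces.

['jt', '', 'a']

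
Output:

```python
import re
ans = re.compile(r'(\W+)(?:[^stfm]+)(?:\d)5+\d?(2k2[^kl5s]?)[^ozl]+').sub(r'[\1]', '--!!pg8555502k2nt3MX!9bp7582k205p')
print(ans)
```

[--!!]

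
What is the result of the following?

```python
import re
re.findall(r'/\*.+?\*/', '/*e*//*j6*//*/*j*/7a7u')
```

['/*e*/', '/*j6*/', '/*/*j*/']

Lazy quantifiers expand one character at a time until the remainder of the pattern can match.
With no groups in the pattern, `findall` gives back each whole match — 3 here.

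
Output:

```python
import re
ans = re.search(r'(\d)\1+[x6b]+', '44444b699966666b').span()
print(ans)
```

(0, 7)

`\1` is not a pattern — it's the concrete string captured by group 1, re-applied verbatim.
The match spans [0:7] → '44444b6'.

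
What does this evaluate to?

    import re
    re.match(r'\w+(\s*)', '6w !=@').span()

This matches one or more of a word character; then zero or more of whitespace (captured).
`re.match` only tries the pattern at the start of the string.
The match spans [0:3] → '6w '.
Captured: group 1 = ' '.

(0, 3)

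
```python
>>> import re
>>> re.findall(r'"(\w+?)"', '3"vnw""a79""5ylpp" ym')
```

Matches: at [1:6] match '"vnw"', group 1 = 'vnw'; at [6:11] match '"a79"', group 1 = 'a79'; at [11:18] match '"5ylpp"', group 1 = '5ylpp'.
`findall` collects group 1 from each match (3 total).

['vnw', 'a79', '5ylpp']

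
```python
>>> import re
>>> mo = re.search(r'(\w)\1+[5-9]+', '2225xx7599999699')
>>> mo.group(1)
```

'2'

`\1` has to match the exact text group 1 already captured.
`re.search` scans for the first position where the pattern succeeds.
The match spans [0:4] → '2225'.
Captured: group 1 = '2'.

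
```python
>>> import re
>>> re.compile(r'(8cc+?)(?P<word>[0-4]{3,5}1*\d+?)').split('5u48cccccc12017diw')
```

Pattern: the literal '8c', then one or more of the literal 'c' (lazy) (captured); then 3 to 5 of a character in [0-4], then zero or more of the literal '1', then one or more of a digit (lazy) (captured as 'word').
Matches to split on: at [3:15] → '8cccccc12017'.
The group in the pattern means `split` returns the separators' captures alongside the pieces.

['5u4', '8cccccc', '12017', 'diw']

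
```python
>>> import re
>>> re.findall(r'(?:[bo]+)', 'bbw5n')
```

['bb']

The pattern matches one or more of one of [bo] (non-capturing group).
Since nothing is captured, `findall` lists the 1 matched substring directly.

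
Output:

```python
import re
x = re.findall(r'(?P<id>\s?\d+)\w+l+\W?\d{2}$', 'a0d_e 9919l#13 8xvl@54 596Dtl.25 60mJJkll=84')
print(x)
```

[' 60']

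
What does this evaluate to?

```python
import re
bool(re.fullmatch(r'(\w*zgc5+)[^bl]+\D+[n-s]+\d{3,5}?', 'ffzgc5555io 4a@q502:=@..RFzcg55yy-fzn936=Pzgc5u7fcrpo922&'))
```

`re.fullmatch` is like wrapping the pattern in `^…$` (in single-line mode).
Here the pattern can't cover the whole string, so the call returns None, and `bool(None)` is False.

False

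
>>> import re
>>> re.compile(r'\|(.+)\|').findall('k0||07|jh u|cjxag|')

['|07|jh u|cjxag']

Matches: at [2:18] match '||07|jh u|cjxag|', group 1 = '|07|jh u|cjxag'.
With a single group, `findall` returns only what that group captured — 1 item.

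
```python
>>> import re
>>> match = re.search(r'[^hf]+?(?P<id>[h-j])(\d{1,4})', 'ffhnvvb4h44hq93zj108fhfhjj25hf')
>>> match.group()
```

The match spans [3:11] → 'nvvb4h44'.

'nvvb4h44'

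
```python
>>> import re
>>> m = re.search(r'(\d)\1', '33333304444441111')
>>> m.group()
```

The backreference `\1` re-matches whatever the first group consumed, character for character.
The match spans [0:2] → '33'.

'33'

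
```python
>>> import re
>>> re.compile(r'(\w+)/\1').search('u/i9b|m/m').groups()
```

('m',)

The match spans [6:9] → 'm/m'.
Captured: group 1 = 'm'.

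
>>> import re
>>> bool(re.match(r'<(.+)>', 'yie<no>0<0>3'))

False

`re.match` won't scan ahead — the pattern has to work from the very first character.
Here the pattern fails at index 0, so the call returns None, and `bool(None)` is False.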